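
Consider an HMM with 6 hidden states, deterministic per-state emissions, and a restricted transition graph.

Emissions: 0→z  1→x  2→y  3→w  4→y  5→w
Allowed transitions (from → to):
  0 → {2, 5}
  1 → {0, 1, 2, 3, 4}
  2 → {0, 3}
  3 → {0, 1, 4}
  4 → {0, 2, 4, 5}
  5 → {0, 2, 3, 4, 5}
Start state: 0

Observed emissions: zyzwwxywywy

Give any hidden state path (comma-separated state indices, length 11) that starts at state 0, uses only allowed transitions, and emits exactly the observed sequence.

0,2,0,5,3,1,4,5,4,5,4

  t0 'z' -> {0}, take 0 (start)
  t1 'y' -> {2,4}, take 2 (0->2 ok)
  t2 'z' -> {0}, take 0 (2->0 ok)
  t3 'w' -> {3,5}, take 5 (0->5 ok)
  t4 'w' -> {3,5}, take 3 (5->3 ok)
  t5 'x' -> {1}, take 1 (3->1 ok)
  t6 'y' -> {2,4}, take 4 (1->4 ok)
  t7 'w' -> {3,5}, take 5 (4->5 ok)
  t8 'y' -> {2,4}, take 4 (5->4 ok)
  t9 'w' -> {3,5}, take 5 (4->5 ok)
  t10 'y' -> {2,4}, take 4 (5->4 ok)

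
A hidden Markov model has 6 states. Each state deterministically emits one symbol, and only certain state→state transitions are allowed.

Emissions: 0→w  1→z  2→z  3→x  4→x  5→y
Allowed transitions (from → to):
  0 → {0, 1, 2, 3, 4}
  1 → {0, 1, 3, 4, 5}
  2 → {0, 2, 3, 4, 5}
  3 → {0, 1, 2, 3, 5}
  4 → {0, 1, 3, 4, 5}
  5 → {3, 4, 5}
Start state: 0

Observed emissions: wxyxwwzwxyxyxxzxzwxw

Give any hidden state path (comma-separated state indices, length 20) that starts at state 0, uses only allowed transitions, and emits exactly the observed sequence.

0,3,5,4,0,0,2,0,3,5,3,5,4,3,2,3,1,0,4,0

  pos 0: w in {0}, choose 0; start
  pos 1: x in {3,4}, choose 3; 0->3 ok
  pos 2: y in {5}, choose 5; 3->5 ok
  pos 3: x in {3,4}, choose 4; 5->4 ok
  pos 4: w in {0}, choose 0; 4->0 ok
  pos 5: w in {0}, choose 0; 0->0 ok
  pos 6: z in {1,2}, choose 2; 0->2 ok
  pos 7: w in {0}, choose 0; 2->0 ok
  pos 8: x in {3,4}, choose 3; 0->3 ok
  pos 9: y in {5}, choose 5; 3->5 ok
  pos 10: x in {3,4}, choose 3; 5->3 ok
  pos 11: y in {5}, choose 5; 3->5 ok
  pos 12: x in {3,4}, choose 4; 5->4 ok
  pos 13: x in {3,4}, choose 3; 4->3 ok
  pos 14: z in {1,2}, choose 2; 3->2 ok
  pos 15: x in {3,4}, choose 3; 2->3 ok
  pos 16: z in {1,2}, choose 1; 3->1 ok
  pos 17: w in {0}, choose 0; 1->0 ok
  pos 18: x in {3,4}, choose 4; 0->4 ok
  pos 19: w in {0}, choose 0; 4->0 ok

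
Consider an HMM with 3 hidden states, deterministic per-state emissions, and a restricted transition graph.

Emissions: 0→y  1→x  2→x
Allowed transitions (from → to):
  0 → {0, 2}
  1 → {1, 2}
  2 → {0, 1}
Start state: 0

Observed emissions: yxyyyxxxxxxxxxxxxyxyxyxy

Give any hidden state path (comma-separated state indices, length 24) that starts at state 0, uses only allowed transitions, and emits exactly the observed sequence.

0,2,0,0,0,2,1,1,1,2,1,1,1,2,1,1,2,0,2,0,2,0,2,0

  0: obs=y cand={0} pick 0 [start]
  1: obs=x cand={1,2} pick 2 [0->2 ok]
  2: obs=y cand={0} pick 0 [2->0 ok]
  3: obs=y cand={0} pick 0 [0->0 ok]
  4: obs=y cand={0} pick 0 [0->0 ok]
  5: obs=x cand={1,2} pick 2 [0->2 ok]
  6: obs=x cand={1,2} pick 1 [2->1 ok]
  7: obs=x cand={1,2} pick 1 [1->1 ok]
  8: obs=x cand={1,2} pick 1 [1->1 ok]
  9: obs=x cand={1,2} pick 2 [1->2 ok]
  10: obs=x cand={1,2} pick 1 [2->1 ok]
  11: obs=x cand={1,2} pick 1 [1->1 ok]
  12: obs=x cand={1,2} pick 1 [1->1 ok]
  13: obs=x cand={1,2} pick 2 [1->2 ok]
  14: obs=x cand={1,2} pick 1 [2->1 ok]
  15: obs=x cand={1,2} pick 1 [1->1 ok]
  16: obs=x cand={1,2} pick 2 [1->2 ok]
  17: obs=y cand={0} pick 0 [2->0 ok]
  18: obs=x cand={1,2} pick 2 [0->2 ok]
  19: obs=y cand={0} pick 0 [2->0 ok]
  20: obs=x cand={1,2} pick 2 [0->2 ok]
  21: obs=y cand={0} pick 0 [2->0 ok]
  22: obs=x cand={1,2} pick 2 [0->2 ok]
  23: obs=y cand={0} pick 0 [2->0 ok]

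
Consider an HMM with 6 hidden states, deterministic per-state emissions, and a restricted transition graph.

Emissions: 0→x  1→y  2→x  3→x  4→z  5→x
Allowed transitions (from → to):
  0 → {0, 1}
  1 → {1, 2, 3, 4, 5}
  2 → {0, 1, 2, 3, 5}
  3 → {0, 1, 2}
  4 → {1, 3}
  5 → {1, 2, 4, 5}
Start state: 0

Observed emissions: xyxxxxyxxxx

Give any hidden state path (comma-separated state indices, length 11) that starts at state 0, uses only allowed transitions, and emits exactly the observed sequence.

0,1,3,0,0,0,1,5,2,2,3

  [0] x  {0,2,3,5}  => 0  start
  [1] y  {1}  => 1  0->1 ok
  [2] x  {0,2,3,5}  => 3  1->3 ok
  [3] x  {0,2,3,5}  => 0  3->0 ok
  [4] x  {0,2,3,5}  => 0  0->0 ok
  [5] x  {0,2,3,5}  => 0  0->0 ok
  [6] y  {1}  => 1  0->1 ok
  [7] x  {0,2,3,5}  => 5  1->5 ok
  [8] x  {0,2,3,5}  => 2  5->2 ok
  [9] x  {0,2,3,5}  => 2  2->2 ok
  [10] x  {0,2,3,5}  => 3  2->3 ok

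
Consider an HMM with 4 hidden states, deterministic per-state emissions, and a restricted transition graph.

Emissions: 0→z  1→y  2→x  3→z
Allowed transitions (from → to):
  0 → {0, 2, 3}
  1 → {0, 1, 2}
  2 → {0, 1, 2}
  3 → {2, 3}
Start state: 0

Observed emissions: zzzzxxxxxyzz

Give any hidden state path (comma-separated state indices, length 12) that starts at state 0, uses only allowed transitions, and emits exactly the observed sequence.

0,0,0,3,2,2,2,2,2,1,0,3

  [0] z  {0,3}  => 0  start
  [1] z  {0,3}  => 0  0->0 ok
  [2] z  {0,3}  => 0  0->0 ok
  [3] z  {0,3}  => 3  0->3 ok
  [4] x  {2}  => 2  3->2 ok
  [5] x  {2}  => 2  2->2 ok
  [6] x  {2}  => 2  2->2 ok
  [7] x  {2}  => 2  2->2 ok
  [8] x  {2}  => 2  2->2 ok
  [9] y  {1}  => 1  2->1 ok
  [10] z  {0,3}  => 0  1->0 ok
  [11] z  {0,3}  => 3  0->3 ok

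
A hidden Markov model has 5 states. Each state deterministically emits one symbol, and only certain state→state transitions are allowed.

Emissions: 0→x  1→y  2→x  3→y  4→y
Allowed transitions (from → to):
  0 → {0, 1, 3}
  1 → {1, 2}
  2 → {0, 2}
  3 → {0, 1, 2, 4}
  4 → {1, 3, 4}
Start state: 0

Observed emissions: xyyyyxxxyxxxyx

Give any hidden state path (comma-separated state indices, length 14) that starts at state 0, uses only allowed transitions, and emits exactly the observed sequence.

  pos 0: x in {0,2}, choose 0; start
  pos 1: y in {1,3,4}, choose 1; 0->1 ok
  pos 2: y in {1,3,4}, choose 1; 1->1 ok
  pos 3: y in {1,3,4}, choose 1; 1->1 ok
  pos 4: y in {1,3,4}, choose 1; 1->1 ok
  pos 5: x in {0,2}, choose 2; 1->2 ok
  pos 6: x in {0,2}, choose 2; 2->2 ok
  pos 7: x in {0,2}, choose 0; 2->0 ok
  pos 8: y in {1,3,4}, choose 3; 0->3 ok
  pos 9: x in {0,2}, choose 0; 3->0 ok
  pos 10: x in {0,2}, choose 0; 0->0 ok
  pos 11: x in {0,2}, choose 0; 0->0 ok
  pos 12: y in {1,3,4}, choose 3; 0->3 ok
  pos 13: x in {0,2}, choose 2; 3->2 ok

0,1,1,1,1,2,2,0,3,0,0,0,3,2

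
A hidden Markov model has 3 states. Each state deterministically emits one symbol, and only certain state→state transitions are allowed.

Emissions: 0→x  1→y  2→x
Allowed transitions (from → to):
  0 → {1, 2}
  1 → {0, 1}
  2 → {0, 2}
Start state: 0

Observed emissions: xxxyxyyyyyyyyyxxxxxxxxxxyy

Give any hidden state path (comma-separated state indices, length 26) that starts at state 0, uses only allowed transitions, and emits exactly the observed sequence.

0,2,0,1,0,1,1,1,1,1,1,1,1,1,0,2,2,2,2,2,2,0,2,0,1,1

  pos 0: x in {0,2}, choose 0; start
  pos 1: x in {0,2}, choose 2; 0->2 ok
  pos 2: x in {0,2}, choose 0; 2->0 ok
  pos 3: y in {1}, choose 1; 0->1 ok
  pos 4: x in {0,2}, choose 0; 1->0 ok
  pos 5: y in {1}, choose 1; 0->1 ok
  pos 6: y in {1}, choose 1; 1->1 ok
  pos 7: y in {1}, choose 1; 1->1 ok
  pos 8: y in {1}, choose 1; 1->1 ok
  pos 9: y in {1}, choose 1; 1->1 ok
  pos 10: y in {1}, choose 1; 1->1 ok
  pos 11: y in {1}, choose 1; 1->1 ok
  pos 12: y in {1}, choose 1; 1->1 ok
  pos 13: y in {1}, choose 1; 1->1 ok
  pos 14: x in {0,2}, choose 0; 1->0 ok
  pos 15: x in {0,2}, choose 2; 0->2 ok
  pos 16: x in {0,2}, choose 2; 2->2 ok
  pos 17: x in {0,2}, choose 2; 2->2 ok
  pos 18: x in {0,2}, choose 2; 2->2 ok
  pos 19: x in {0,2}, choose 2; 2->2 ok
  pos 20: x in {0,2}, choose 2; 2->2 ok
  pos 21: x in {0,2}, choose 0; 2->0 ok
  pos 22: x in {0,2}, choose 2; 0->2 ok
  pos 23: x in {0,2}, choose 0; 2->0 ok
  pos 24: y in {1}, choose 1; 0->1 ok
  pos 25: y in {1}, choose 1; 1->1 ok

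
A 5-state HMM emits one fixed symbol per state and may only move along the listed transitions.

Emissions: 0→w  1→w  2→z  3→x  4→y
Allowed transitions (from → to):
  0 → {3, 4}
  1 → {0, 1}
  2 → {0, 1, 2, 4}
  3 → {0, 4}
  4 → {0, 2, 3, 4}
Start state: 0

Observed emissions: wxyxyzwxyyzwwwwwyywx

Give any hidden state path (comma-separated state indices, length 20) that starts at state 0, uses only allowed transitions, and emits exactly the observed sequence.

0,3,4,3,4,2,0,3,4,4,2,1,1,1,1,0,4,4,0,3

  [0] w  {0,1}  => 0  start
  [1] x  {3}  => 3  0->3 ok
  [2] y  {4}  => 4  3->4 ok
  [3] x  {3}  => 3  4->3 ok
  [4] y  {4}  => 4  3->4 ok
  [5] z  {2}  => 2  4->2 ok
  [6] w  {0,1}  => 0  2->0 ok
  [7] x  {3}  => 3  0->3 ok
  [8] y  {4}  => 4  3->4 ok
  [9] y  {4}  => 4  4->4 ok
  [10] z  {2}  => 2  4->2 ok
  [11] w  {0,1}  => 1  2->1 ok
  [12] w  {0,1}  => 1  1->1 ok
  [13] w  {0,1}  => 1  1->1 ok
  [14] w  {0,1}  => 1  1->1 ok
  [15] w  {0,1}  => 0  1->0 ok
  [16] y  {4}  => 4  0->4 ok
  [17] y  {4}  => 4  4->4 ok
  [18] w  {0,1}  => 0  4->0 ok
  [19] x  {3}  => 3  0->3 ok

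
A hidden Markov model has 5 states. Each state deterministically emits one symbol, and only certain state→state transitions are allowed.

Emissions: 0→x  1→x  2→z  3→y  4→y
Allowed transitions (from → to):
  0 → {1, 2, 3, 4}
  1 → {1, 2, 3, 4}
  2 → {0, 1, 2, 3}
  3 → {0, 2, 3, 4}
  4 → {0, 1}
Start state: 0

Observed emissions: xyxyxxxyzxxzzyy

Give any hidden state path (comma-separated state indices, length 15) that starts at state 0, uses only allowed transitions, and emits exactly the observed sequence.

0,4,1,4,1,1,1,3,2,1,1,2,2,3,4

  t0 'x' -> {0,1}, take 0 (start)
  t1 'y' -> {3,4}, take 4 (0->4 ok)
  t2 'x' -> {0,1}, take 1 (4->1 ok)
  t3 'y' -> {3,4}, take 4 (1->4 ok)
  t4 'x' -> {0,1}, take 1 (4->1 ok)
  t5 'x' -> {0,1}, take 1 (1->1 ok)
  t6 'x' -> {0,1}, take 1 (1->1 ok)
  t7 'y' -> {3,4}, take 3 (1->3 ok)
  t8 'z' -> {2}, take 2 (3->2 ok)
  t9 'x' -> {0,1}, take 1 (2->1 ok)
  t10 'x' -> {0,1}, take 1 (1->1 ok)
  t11 'z' -> {2}, take 2 (1->2 ok)
  t12 'z' -> {2}, take 2 (2->2 ok)
  t13 'y' -> {3,4}, take 3 (2->3 ok)
  t14 'y' -> {3,4}, take 4 (3->4 ok)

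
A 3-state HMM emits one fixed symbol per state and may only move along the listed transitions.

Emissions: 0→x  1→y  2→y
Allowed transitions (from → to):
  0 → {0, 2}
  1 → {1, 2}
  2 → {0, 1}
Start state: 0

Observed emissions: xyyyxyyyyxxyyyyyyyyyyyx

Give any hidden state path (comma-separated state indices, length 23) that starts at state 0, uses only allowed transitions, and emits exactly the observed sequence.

  [0] x  {0}  => 0  start
  [1] y  {1,2}  => 2  0->2 ok
  [2] y  {1,2}  => 1  2->1 ok
  [3] y  {1,2}  => 2  1->2 ok
  [4] x  {0}  => 0  2->0 ok
  [5] y  {1,2}  => 2  0->2 ok
  [6] y  {1,2}  => 1  2->1 ok
  [7] y  {1,2}  => 1  1->1 ok
  [8] y  {1,2}  => 2  1->2 ok
  [9] x  {0}  => 0  2->0 ok
  [10] x  {0}  => 0  0->0 ok
  [11] y  {1,2}  => 2  0->2 ok
  [12] y  {1,2}  => 1  2->1 ok
  [13] y  {1,2}  => 1  1->1 ok
  [14] y  {1,2}  => 2  1->2 ok
  [15] y  {1,2}  => 1  2->1 ok
  [16] y  {1,2}  => 2  1->2 ok
  [17] y  {1,2}  => 1  2->1 ok
  [18] y  {1,2}  => 2  1->2 ok
  [19] y  {1,2}  => 1  2->1 ok
  [20] y  {1,2}  => 1  1->1 ok
  [21] y  {1,2}  => 2  1->2 ok
  [22] x  {0}  => 0  2->0 ok

0,2,1,2,0,2,1,1,2,0,0,2,1,1,2,1,2,1,2,1,1,2,0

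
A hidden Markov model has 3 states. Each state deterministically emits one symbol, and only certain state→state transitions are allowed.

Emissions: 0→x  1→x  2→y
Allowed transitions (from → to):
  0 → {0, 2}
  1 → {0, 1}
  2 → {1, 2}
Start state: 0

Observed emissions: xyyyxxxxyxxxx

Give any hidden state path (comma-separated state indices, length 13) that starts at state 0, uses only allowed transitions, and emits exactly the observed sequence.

0,2,2,2,1,1,1,0,2,1,1,0,0

  pos 0: x in {0,1}, choose 0; start
  pos 1: y in {2}, choose 2; 0->2 ok
  pos 2: y in {2}, choose 2; 2->2 ok
  pos 3: y in {2}, choose 2; 2->2 ok
  pos 4: x in {0,1}, choose 1; 2->1 ok
  pos 5: x in {0,1}, choose 1; 1->1 ok
  pos 6: x in {0,1}, choose 1; 1->1 ok
  pos 7: x in {0,1}, choose 0; 1->0 ok
  pos 8: y in {2}, choose 2; 0->2 ok
  pos 9: x in {0,1}, choose 1; 2->1 ok
  pos 10: x in {0,1}, choose 1; 1->1 ok
  pos 11: x in {0,1}, choose 0; 1->0 ok
  pos 12: x in {0,1}, choose 0; 0->0 ok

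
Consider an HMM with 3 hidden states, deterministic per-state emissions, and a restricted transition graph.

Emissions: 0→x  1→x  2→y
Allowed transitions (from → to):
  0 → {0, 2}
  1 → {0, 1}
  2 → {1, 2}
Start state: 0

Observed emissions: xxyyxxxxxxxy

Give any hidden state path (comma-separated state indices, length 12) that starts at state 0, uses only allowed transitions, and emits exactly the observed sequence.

  [0] x  {0,1}  => 0  start
  [1] x  {0,1}  => 0  0->0 ok
  [2] y  {2}  => 2  0->2 ok
  [3] y  {2}  => 2  2->2 ok
  [4] x  {0,1}  => 1  2->1 ok
  [5] x  {0,1}  => 1  1->1 ok
  [6] x  {0,1}  => 1  1->1 ok
  [7] x  {0,1}  => 1  1->1 ok
  [8] x  {0,1}  => 0  1->0 ok
  [9] x  {0,1}  => 0  0->0 ok
  [10] x  {0,1}  => 0  0->0 ok
  [11] y  {2}  => 2  0->2 ok

0,0,2,2,1,1,1,1,0,0,0,2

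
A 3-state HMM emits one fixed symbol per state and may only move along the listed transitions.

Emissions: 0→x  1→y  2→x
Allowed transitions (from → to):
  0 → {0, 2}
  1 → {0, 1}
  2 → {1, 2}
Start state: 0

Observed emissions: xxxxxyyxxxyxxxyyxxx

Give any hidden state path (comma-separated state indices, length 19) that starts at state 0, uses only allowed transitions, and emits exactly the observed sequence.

0,0,2,2,2,1,1,0,2,2,1,0,0,2,1,1,0,0,2

  0: obs=x cand={0,2} pick 0 [start]
  1: obs=x cand={0,2} pick 0 [0->0 ok]
  2: obs=x cand={0,2} pick 2 [0->2 ok]
  3: obs=x cand={0,2} pick 2 [2->2 ok]
  4: obs=x cand={0,2} pick 2 [2->2 ok]
  5: obs=y cand={1} pick 1 [2->1 ok]
  6: obs=y cand={1} pick 1 [1->1 ok]
  7: obs=x cand={0,2} pick 0 [1->0 ok]
  8: obs=x cand={0,2} pick 2 [0->2 ok]
  9: obs=x cand={0,2} pick 2 [2->2 ok]
  10: obs=y cand={1} pick 1 [2->1 ok]
  11: obs=x cand={0,2} pick 0 [1->0 ok]
  12: obs=x cand={0,2} pick 0 [0->0 ok]
  13: obs=x cand={0,2} pick 2 [0->2 ok]
  14: obs=y cand={1} pick 1 [2->1 ok]
  15: obs=y cand={1} pick 1 [1->1 ok]
  16: obs=x cand={0,2} pick 0 [1->0 ok]
  17: obs=x cand={0,2} pick 0 [0->0 ok]
  18: obs=x cand={0,2} pick 2 [0->2 ok]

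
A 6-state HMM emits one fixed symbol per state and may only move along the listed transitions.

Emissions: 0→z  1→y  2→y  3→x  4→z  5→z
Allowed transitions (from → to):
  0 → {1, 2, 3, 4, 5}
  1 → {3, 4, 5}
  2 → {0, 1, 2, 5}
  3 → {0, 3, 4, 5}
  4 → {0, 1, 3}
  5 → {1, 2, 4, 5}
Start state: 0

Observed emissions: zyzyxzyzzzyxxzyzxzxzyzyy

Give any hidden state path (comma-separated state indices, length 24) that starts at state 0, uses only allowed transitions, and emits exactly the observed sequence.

0,2,5,1,3,5,2,0,5,4,1,3,3,0,1,4,3,4,3,0,2,0,2,2

  [0] z  {0,4,5}  => 0  start
  [1] y  {1,2}  => 2  0->2 ok
  [2] z  {0,4,5}  => 5  2->5 ok
  [3] y  {1,2}  => 1  5->1 ok
  [4] x  {3}  => 3  1->3 ok
  [5] z  {0,4,5}  => 5  3->5 ok
  [6] y  {1,2}  => 2  5->2 ok
  [7] z  {0,4,5}  => 0  2->0 ok
  [8] z  {0,4,5}  => 5  0->5 ok
  [9] z  {0,4,5}  => 4  5->4 ok
  [10] y  {1,2}  => 1  4->1 ok
  [11] x  {3}  => 3  1->3 ok
  [12] x  {3}  => 3  3->3 ok
  [13] z  {0,4,5}  => 0  3->0 ok
  [14] y  {1,2}  => 1  0->1 ok
  [15] z  {0,4,5}  => 4  1->4 ok
  [16] x  {3}  => 3  4->3 ok
  [17] z  {0,4,5}  => 4  3->4 ok
  [18] x  {3}  => 3  4->3 ok
  [19] z  {0,4,5}  => 0  3->0 ok
  [20] y  {1,2}  => 2  0->2 ok
  [21] z  {0,4,5}  => 0  2->0 ok
  [22] y  {1,2}  => 2  0->2 ok
  [23] y  {1,2}  => 2  2->2 ok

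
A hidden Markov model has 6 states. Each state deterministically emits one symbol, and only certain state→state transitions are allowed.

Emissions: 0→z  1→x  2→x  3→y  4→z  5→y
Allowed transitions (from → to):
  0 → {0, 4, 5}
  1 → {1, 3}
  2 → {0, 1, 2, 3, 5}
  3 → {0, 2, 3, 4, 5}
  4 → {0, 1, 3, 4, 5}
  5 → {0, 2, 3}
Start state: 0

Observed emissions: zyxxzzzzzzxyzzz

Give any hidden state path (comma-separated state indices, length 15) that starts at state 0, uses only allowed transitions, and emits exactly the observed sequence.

0,5,2,2,0,4,0,0,4,4,1,3,0,0,0

  0: obs=z cand={0,4} pick 0 [start]
  1: obs=y cand={3,5} pick 5 [0->5 ok]
  2: obs=x cand={1,2} pick 2 [5->2 ok]
  3: obs=x cand={1,2} pick 2 [2->2 ok]
  4: obs=z cand={0,4} pick 0 [2->0 ok]
  5: obs=z cand={0,4} pick 4 [0->4 ok]
  6: obs=z cand={0,4} pick 0 [4->0 ok]
  7: obs=z cand={0,4} pick 0 [0->0 ok]
  8: obs=z cand={0,4} pick 4 [0->4 ok]
  9: obs=z cand={0,4} pick 4 [4->4 ok]
  10: obs=x cand={1,2} pick 1 [4->1 ok]
  11: obs=y cand={3,5} pick 3 [1->3 ok]
  12: obs=z cand={0,4} pick 0 [3->0 ok]
  13: obs=z cand={0,4} pick 0 [0->0 ok]
  14: obs=z cand={0,4} pick 0 [0->0 ok]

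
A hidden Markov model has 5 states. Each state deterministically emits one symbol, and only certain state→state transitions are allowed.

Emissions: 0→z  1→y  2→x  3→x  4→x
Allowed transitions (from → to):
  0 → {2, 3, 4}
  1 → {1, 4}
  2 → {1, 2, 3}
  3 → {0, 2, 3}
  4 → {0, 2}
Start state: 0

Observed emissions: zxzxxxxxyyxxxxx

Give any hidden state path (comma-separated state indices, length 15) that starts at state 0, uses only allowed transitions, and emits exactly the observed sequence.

  0: obs=z cand={0} pick 0 [start]
  1: obs=x cand={2,3,4} pick 3 [0->3 ok]
  2: obs=z cand={0} pick 0 [3->0 ok]
  3: obs=x cand={2,3,4} pick 3 [0->3 ok]
  4: obs=x cand={2,3,4} pick 3 [3->3 ok]
  5: obs=x cand={2,3,4} pick 3 [3->3 ok]
  6: obs=x cand={2,3,4} pick 3 [3->3 ok]
  7: obs=x cand={2,3,4} pick 2 [3->2 ok]
  8: obs=y cand={1} pick 1 [2->1 ok]
  9: obs=y cand={1} pick 1 [1->1 ok]
  10: obs=x cand={2,3,4} pick 4 [1->4 ok]
  11: obs=x cand={2,3,4} pick 2 [4->2 ok]
  12: obs=x cand={2,3,4} pick 2 [2->2 ok]
  13: obs=x cand={2,3,4} pick 3 [2->3 ok]
  14: obs=x cand={2,3,4} pick 3 [3->3 ok]

0,3,0,3,3,3,3,2,1,1,4,2,2,3,3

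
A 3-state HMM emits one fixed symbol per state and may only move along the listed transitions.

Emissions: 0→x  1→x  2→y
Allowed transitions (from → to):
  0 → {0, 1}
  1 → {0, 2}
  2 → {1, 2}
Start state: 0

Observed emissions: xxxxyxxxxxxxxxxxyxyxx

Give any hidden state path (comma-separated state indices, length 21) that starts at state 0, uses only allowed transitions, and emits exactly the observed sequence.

  0: obs=x cand={0,1} pick 0 [start]
  1: obs=x cand={0,1} pick 1 [0->1 ok]
  2: obs=x cand={0,1} pick 0 [1->0 ok]
  3: obs=x cand={0,1} pick 1 [0->1 ok]
  4: obs=y cand={2} pick 2 [1->2 ok]
  5: obs=x cand={0,1} pick 1 [2->1 ok]
  6: obs=x cand={0,1} pick 0 [1->0 ok]
  7: obs=x cand={0,1} pick 0 [0->0 ok]
  8: obs=x cand={0,1} pick 0 [0->0 ok]
  9: obs=x cand={0,1} pick 1 [0->1 ok]
  10: obs=x cand={0,1} pick 0 [1->0 ok]
  11: obs=x cand={0,1} pick 0 [0->0 ok]
  12: obs=x cand={0,1} pick 0 [0->0 ok]
  13: obs=x cand={0,1} pick 1 [0->1 ok]
  14: obs=x cand={0,1} pick 0 [1->0 ok]
  15: obs=x cand={0,1} pick 1 [0->1 ok]
  16: obs=y cand={2} pick 2 [1->2 ok]
  17: obs=x cand={0,1} pick 1 [2->1 ok]
  18: obs=y cand={2} pick 2 [1->2 ok]
  19: obs=x cand={0,1} pick 1 [2->1 ok]
  20: obs=x cand={0,1} pick 0 [1->0 ok]

0,1,0,1,2,1,0,0,0,1,0,0,0,1,0,1,2,1,2,1,0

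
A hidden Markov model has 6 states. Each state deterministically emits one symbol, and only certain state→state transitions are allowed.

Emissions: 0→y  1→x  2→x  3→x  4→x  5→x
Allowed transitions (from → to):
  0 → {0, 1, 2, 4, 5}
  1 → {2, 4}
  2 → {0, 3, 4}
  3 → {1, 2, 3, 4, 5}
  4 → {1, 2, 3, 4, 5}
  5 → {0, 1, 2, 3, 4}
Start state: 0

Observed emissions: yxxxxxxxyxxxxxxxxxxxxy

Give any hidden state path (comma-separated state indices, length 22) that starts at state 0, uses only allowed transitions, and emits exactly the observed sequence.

  t0 'y' -> {0}, take 0 (start)
  t1 'x' -> {1,2,3,4,5}, take 1 (0->1 ok)
  t2 'x' -> {1,2,3,4,5}, take 4 (1->4 ok)
  t3 'x' -> {1,2,3,4,5}, take 2 (4->2 ok)
  t4 'x' -> {1,2,3,4,5}, take 3 (2->3 ok)
  t5 'x' -> {1,2,3,4,5}, take 3 (3->3 ok)
  t6 'x' -> {1,2,3,4,5}, take 4 (3->4 ok)
  t7 'x' -> {1,2,3,4,5}, take 5 (4->5 ok)
  t8 'y' -> {0}, take 0 (5->0 ok)
  t9 'x' -> {1,2,3,4,5}, take 1 (0->1 ok)
  t10 'x' -> {1,2,3,4,5}, take 2 (1->2 ok)
  t11 'x' -> {1,2,3,4,5}, take 3 (2->3 ok)
  t12 'x' -> {1,2,3,4,5}, take 1 (3->1 ok)
  t13 'x' -> {1,2,3,4,5}, take 2 (1->2 ok)
  t14 'x' -> {1,2,3,4,5}, take 3 (2->3 ok)
  t15 'x' -> {1,2,3,4,5}, take 1 (3->1 ok)
  t16 'x' -> {1,2,3,4,5}, take 2 (1->2 ok)
  t17 'x' -> {1,2,3,4,5}, take 4 (2->4 ok)
  t18 'x' -> {1,2,3,4,5}, take 5 (4->5 ok)
  t19 'x' -> {1,2,3,4,5}, take 1 (5->1 ok)
  t20 'x' -> {1,2,3,4,5}, take 2 (1->2 ok)
  t21 'y' -> {0}, take 0 (2->0 ok)

0,1,4,2,3,3,4,5,0,1,2,3,1,2,3,1,2,4,5,1,2,0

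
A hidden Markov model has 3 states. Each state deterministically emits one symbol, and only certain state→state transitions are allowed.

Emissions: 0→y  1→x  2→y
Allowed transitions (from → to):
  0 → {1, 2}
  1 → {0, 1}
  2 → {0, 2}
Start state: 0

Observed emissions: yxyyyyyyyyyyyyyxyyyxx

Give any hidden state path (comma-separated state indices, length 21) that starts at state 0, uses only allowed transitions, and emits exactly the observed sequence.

  pos 0: y in {0,2}, choose 0; start
  pos 1: x in {1}, choose 1; 0->1 ok
  pos 2: y in {0,2}, choose 0; 1->0 ok
  pos 3: y in {0,2}, choose 2; 0->2 ok
  pos 4: y in {0,2}, choose 2; 2->2 ok
  pos 5: y in {0,2}, choose 2; 2->2 ok
  pos 6: y in {0,2}, choose 2; 2->2 ok
  pos 7: y in {0,2}, choose 0; 2->0 ok
  pos 8: y in {0,2}, choose 2; 0->2 ok
  pos 9: y in {0,2}, choose 2; 2->2 ok
  pos 10: y in {0,2}, choose 0; 2->0 ok
  pos 11: y in {0,2}, choose 2; 0->2 ok
  pos 12: y in {0,2}, choose 0; 2->0 ok
  pos 13: y in {0,2}, choose 2; 0->2 ok
  pos 14: y in {0,2}, choose 0; 2->0 ok
  pos 15: x in {1}, choose 1; 0->1 ok
  pos 16: y in {0,2}, choose 0; 1->0 ok
  pos 17: y in {0,2}, choose 2; 0->2 ok
  pos 18: y in {0,2}, choose 0; 2->0 ok
  pos 19: x in {1}, choose 1; 0->1 ok
  pos 20: x in {1}, choose 1; 1->1 ok

0,1,0,2,2,2,2,0,2,2,0,2,0,2,0,1,0,2,0,1,1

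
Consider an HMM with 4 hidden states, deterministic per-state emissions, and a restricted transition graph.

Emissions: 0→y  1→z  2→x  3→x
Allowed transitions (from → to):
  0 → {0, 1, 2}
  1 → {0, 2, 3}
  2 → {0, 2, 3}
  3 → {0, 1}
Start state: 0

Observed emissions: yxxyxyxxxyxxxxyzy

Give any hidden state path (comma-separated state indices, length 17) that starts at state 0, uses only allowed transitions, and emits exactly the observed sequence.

0,2,3,0,2,0,2,2,3,0,2,2,2,3,0,1,0

  0: obs=y cand={0} pick 0 [start]
  1: obs=x cand={2,3} pick 2 [0->2 ok]
  2: obs=x cand={2,3} pick 3 [2->3 ok]
  3: obs=y cand={0} pick 0 [3->0 ok]
  4: obs=x cand={2,3} pick 2 [0->2 ok]
  5: obs=y cand={0} pick 0 [2->0 ok]
  6: obs=x cand={2,3} pick 2 [0->2 ok]
  7: obs=x cand={2,3} pick 2 [2->2 ok]
  8: obs=x cand={2,3} pick 3 [2->3 ok]
  9: obs=y cand={0} pick 0 [3->0 ok]
  10: obs=x cand={2,3} pick 2 [0->2 ok]
  11: obs=x cand={2,3} pick 2 [2->2 ok]
  12: obs=x cand={2,3} pick 2 [2->2 ok]
  13: obs=x cand={2,3} pick 3 [2->3 ok]
  14: obs=y cand={0} pick 0 [3->0 ok]
  15: obs=z cand={1} pick 1 [0->1 ok]
  16: obs=y cand={0} pick 0 [1->0 ok]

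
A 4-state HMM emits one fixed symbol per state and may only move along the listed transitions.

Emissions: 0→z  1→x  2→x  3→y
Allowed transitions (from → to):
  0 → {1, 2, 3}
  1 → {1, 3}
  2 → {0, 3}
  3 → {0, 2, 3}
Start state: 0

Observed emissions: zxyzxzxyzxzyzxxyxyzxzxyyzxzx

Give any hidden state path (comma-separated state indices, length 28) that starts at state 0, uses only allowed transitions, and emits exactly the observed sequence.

  0: obs=z cand={0} pick 0 [start]
  1: obs=x cand={1,2} pick 2 [0->2 ok]
  2: obs=y cand={3} pick 3 [2->3 ok]
  3: obs=z cand={0} pick 0 [3->0 ok]
  4: obs=x cand={1,2} pick 2 [0->2 ok]
  5: obs=z cand={0} pick 0 [2->0 ok]
  6: obs=x cand={1,2} pick 1 [0->1 ok]
  7: obs=y cand={3} pick 3 [1->3 ok]
  8: obs=z cand={0} pick 0 [3->0 ok]
  9: obs=x cand={1,2} pick 2 [0->2 ok]
  10: obs=z cand={0} pick 0 [2->0 ok]
  11: obs=y cand={3} pick 3 [0->3 ok]
  12: obs=z cand={0} pick 0 [3->0 ok]
  13: obs=x cand={1,2} pick 1 [0->1 ok]
  14: obs=x cand={1,2} pick 1 [1->1 ok]
  15: obs=y cand={3} pick 3 [1->3 ok]
  16: obs=x cand={1,2} pick 2 [3->2 ok]
  17: obs=y cand={3} pick 3 [2->3 ok]
  18: obs=z cand={0} pick 0 [3->0 ok]
  19: obs=x cand={1,2} pick 2 [0->2 ok]
  20: obs=z cand={0} pick 0 [2->0 ok]
  21: obs=x cand={1,2} pick 1 [0->1 ok]
  22: obs=y cand={3} pick 3 [1->3 ok]
  23: obs=y cand={3} pick 3 [3->3 ok]
  24: obs=z cand={0} pick 0 [3->0 ok]
  25: obs=x cand={1,2} pick 2 [0->2 ok]
  26: obs=z cand={0} pick 0 [2->0 ok]
  27: obs=x cand={1,2} pick 2 [0->2 ok]

0,2,3,0,2,0,1,3,0,2,0,3,0,1,1,3,2,3,0,2,0,1,3,3,0,2,0,2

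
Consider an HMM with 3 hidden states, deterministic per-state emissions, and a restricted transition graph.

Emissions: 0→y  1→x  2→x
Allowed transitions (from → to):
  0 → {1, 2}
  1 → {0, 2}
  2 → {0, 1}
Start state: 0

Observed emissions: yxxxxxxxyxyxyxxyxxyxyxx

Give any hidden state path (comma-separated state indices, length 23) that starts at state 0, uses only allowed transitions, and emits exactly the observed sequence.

  [0] y  {0}  => 0  start
  [1] x  {1,2}  => 1  0->1 ok
  [2] x  {1,2}  => 2  1->2 ok
  [3] x  {1,2}  => 1  2->1 ok
  [4] x  {1,2}  => 2  1->2 ok
  [5] x  {1,2}  => 1  2->1 ok
  [6] x  {1,2}  => 2  1->2 ok
  [7] x  {1,2}  => 1  2->1 ok
  [8] y  {0}  => 0  1->0 ok
  [9] x  {1,2}  => 2  0->2 ok
  [10] y  {0}  => 0  2->0 ok
  [11] x  {1,2}  => 1  0->1 ok
  [12] y  {0}  => 0  1->0 ok
  [13] x  {1,2}  => 2  0->2 ok
  [14] x  {1,2}  => 1  2->1 ok
  [15] y  {0}  => 0  1->0 ok
  [16] x  {1,2}  => 1  0->1 ok
  [17] x  {1,2}  => 2  1->2 ok
  [18] y  {0}  => 0  2->0 ok
  [19] x  {1,2}  => 2  0->2 ok
  [20] y  {0}  => 0  2->0 ok
  [21] x  {1,2}  => 1  0->1 ok
  [22] x  {1,2}  => 2  1->2 ok

0,1,2,1,2,1,2,1,0,2,0,1,0,2,1,0,1,2,0,2,0,1,2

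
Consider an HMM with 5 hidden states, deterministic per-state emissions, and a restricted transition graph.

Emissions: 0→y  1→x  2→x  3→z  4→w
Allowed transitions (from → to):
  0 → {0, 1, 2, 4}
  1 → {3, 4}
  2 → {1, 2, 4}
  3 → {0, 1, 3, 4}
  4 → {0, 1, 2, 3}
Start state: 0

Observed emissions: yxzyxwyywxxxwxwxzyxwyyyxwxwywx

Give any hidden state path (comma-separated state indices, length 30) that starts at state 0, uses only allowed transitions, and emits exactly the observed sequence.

  t0 'y' -> {0}, take 0 (start)
  t1 'x' -> {1,2}, take 1 (0->1 ok)
  t2 'z' -> {3}, take 3 (1->3 ok)
  t3 'y' -> {0}, take 0 (3->0 ok)
  t4 'x' -> {1,2}, take 1 (0->1 ok)
  t5 'w' -> {4}, take 4 (1->4 ok)
  t6 'y' -> {0}, take 0 (4->0 ok)
  t7 'y' -> {0}, take 0 (0->0 ok)
  t8 'w' -> {4}, take 4 (0->4 ok)
  t9 'x' -> {1,2}, take 2 (4->2 ok)
  t10 'x' -> {1,2}, take 2 (2->2 ok)
  t11 'x' -> {1,2}, take 1 (2->1 ok)
  t12 'w' -> {4}, take 4 (1->4 ok)
  t13 'x' -> {1,2}, take 2 (4->2 ok)
  t14 'w' -> {4}, take 4 (2->4 ok)
  t15 'x' -> {1,2}, take 1 (4->1 ok)
  t16 'z' -> {3}, take 3 (1->3 ok)
  t17 'y' -> {0}, take 0 (3->0 ok)
  t18 'x' -> {1,2}, take 1 (0->1 ok)
  t19 'w' -> {4}, take 4 (1->4 ok)
  t20 'y' -> {0}, take 0 (4->0 ok)
  t21 'y' -> {0}, take 0 (0->0 ok)
  t22 'y' -> {0}, take 0 (0->0 ok)
  t23 'x' -> {1,2}, take 2 (0->2 ok)
  t24 'w' -> {4}, take 4 (2->4 ok)
  t25 'x' -> {1,2}, take 2 (4->2 ok)
  t26 'w' -> {4}, take 4 (2->4 ok)
  t27 'y' -> {0}, take 0 (4->0 ok)
  t28 'w' -> {4}, take 4 (0->4 ok)
  t29 'x' -> {1,2}, take 2 (4->2 ok)

0,1,3,0,1,4,0,0,4,2,2,1,4,2,4,1,3,0,1,4,0,0,0,2,4,2,4,0,4,2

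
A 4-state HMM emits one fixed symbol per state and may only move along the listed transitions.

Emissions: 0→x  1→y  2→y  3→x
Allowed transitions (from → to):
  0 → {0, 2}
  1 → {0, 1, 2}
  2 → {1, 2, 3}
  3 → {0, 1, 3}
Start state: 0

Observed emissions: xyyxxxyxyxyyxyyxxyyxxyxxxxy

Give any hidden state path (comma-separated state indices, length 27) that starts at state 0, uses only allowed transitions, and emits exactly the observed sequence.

  0: obs=x cand={0,3} pick 0 [start]
  1: obs=y cand={1,2} pick 2 [0->2 ok]
  2: obs=y cand={1,2} pick 1 [2->1 ok]
  3: obs=x cand={0,3} pick 0 [1->0 ok]
  4: obs=x cand={0,3} pick 0 [0->0 ok]
  5: obs=x cand={0,3} pick 0 [0->0 ok]
  6: obs=y cand={1,2} pick 2 [0->2 ok]
  7: obs=x cand={0,3} pick 3 [2->3 ok]
  8: obs=y cand={1,2} pick 1 [3->1 ok]
  9: obs=x cand={0,3} pick 0 [1->0 ok]
  10: obs=y cand={1,2} pick 2 [0->2 ok]
  11: obs=y cand={1,2} pick 1 [2->1 ok]
  12: obs=x cand={0,3} pick 0 [1->0 ok]
  13: obs=y cand={1,2} pick 2 [0->2 ok]
  14: obs=y cand={1,2} pick 2 [2->2 ok]
  15: obs=x cand={0,3} pick 3 [2->3 ok]
  16: obs=x cand={0,3} pick 3 [3->3 ok]
  17: obs=y cand={1,2} pick 1 [3->1 ok]
  18: obs=y cand={1,2} pick 2 [1->2 ok]
  19: obs=x cand={0,3} pick 3 [2->3 ok]
  20: obs=x cand={0,3} pick 0 [3->0 ok]
  21: obs=y cand={1,2} pick 2 [0->2 ok]
  22: obs=x cand={0,3} pick 3 [2->3 ok]
  23: obs=x cand={0,3} pick 3 [3->3 ok]
  24: obs=x cand={0,3} pick 3 [3->3 ok]
  25: obs=x cand={0,3} pick 0 [3->0 ok]
  26: obs=y cand={1,2} pick 2 [0->2 ok]

0,2,1,0,0,0,2,3,1,0,2,1,0,2,2,3,3,1,2,3,0,2,3,3,3,0,2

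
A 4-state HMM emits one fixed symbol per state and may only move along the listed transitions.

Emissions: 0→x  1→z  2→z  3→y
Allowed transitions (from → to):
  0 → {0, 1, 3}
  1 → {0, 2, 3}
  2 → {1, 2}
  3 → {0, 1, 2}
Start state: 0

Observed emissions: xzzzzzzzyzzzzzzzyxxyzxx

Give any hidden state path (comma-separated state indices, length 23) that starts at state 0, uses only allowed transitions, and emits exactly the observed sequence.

  pos 0: x in {0}, choose 0; start
  pos 1: z in {1,2}, choose 1; 0->1 ok
  pos 2: z in {1,2}, choose 2; 1->2 ok
  pos 3: z in {1,2}, choose 1; 2->1 ok
  pos 4: z in {1,2}, choose 2; 1->2 ok
  pos 5: z in {1,2}, choose 2; 2->2 ok
  pos 6: z in {1,2}, choose 2; 2->2 ok
  pos 7: z in {1,2}, choose 1; 2->1 ok
  pos 8: y in {3}, choose 3; 1->3 ok
  pos 9: z in {1,2}, choose 2; 3->2 ok
  pos 10: z in {1,2}, choose 1; 2->1 ok
  pos 11: z in {1,2}, choose 2; 1->2 ok
  pos 12: z in {1,2}, choose 1; 2->1 ok
  pos 13: z in {1,2}, choose 2; 1->2 ok
  pos 14: z in {1,2}, choose 2; 2->2 ok
  pos 15: z in {1,2}, choose 1; 2->1 ok
  pos 16: y in {3}, choose 3; 1->3 ok
  pos 17: x in {0}, choose 0; 3->0 ok
  pos 18: x in {0}, choose 0; 0->0 ok
  pos 19: y in {3}, choose 3; 0->3 ok
  pos 20: z in {1,2}, choose 1; 3->1 ok
  pos 21: x in {0}, choose 0; 1->0 ok
  pos 22: x in {0}, choose 0; 0->0 ok

0,1,2,1,2,2,2,1,3,2,1,2,1,2,2,1,3,0,0,3,1,0,0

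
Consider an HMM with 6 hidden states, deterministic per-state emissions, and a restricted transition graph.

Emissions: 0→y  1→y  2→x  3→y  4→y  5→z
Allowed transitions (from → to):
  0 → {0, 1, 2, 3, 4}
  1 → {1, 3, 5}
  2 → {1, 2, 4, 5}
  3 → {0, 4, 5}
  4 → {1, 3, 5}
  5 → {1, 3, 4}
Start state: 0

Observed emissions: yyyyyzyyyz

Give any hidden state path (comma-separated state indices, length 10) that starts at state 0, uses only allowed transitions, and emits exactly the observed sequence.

0,1,3,4,1,5,4,3,4,5

  pos 0: y in {0,1,3,4}, choose 0; start
  pos 1: y in {0,1,3,4}, choose 1; 0->1 ok
  pos 2: y in {0,1,3,4}, choose 3; 1->3 ok
  pos 3: y in {0,1,3,4}, choose 4; 3->4 ok
  pos 4: y in {0,1,3,4}, choose 1; 4->1 ok
  pos 5: z in {5}, choose 5; 1->5 ok
  pos 6: y in {0,1,3,4}, choose 4; 5->4 ok
  pos 7: y in {0,1,3,4}, choose 3; 4->3 ok
  pos 8: y in {0,1,3,4}, choose 4; 3->4 ok
  pos 9: z in {5}, choose 5; 4->5 ok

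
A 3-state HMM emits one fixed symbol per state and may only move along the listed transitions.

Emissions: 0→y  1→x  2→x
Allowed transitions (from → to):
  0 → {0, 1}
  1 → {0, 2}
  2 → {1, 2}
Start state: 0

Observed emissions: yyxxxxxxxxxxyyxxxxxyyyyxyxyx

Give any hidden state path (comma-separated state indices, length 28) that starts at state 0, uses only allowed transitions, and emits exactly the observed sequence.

  [0] y  {0}  => 0  start
  [1] y  {0}  => 0  0->0 ok
  [2] x  {1,2}  => 1  0->1 ok
  [3] x  {1,2}  => 2  1->2 ok
  [4] x  {1,2}  => 2  2->2 ok
  [5] x  {1,2}  => 1  2->1 ok
  [6] x  {1,2}  => 2  1->2 ok
  [7] x  {1,2}  => 1  2->1 ok
  [8] x  {1,2}  => 2  1->2 ok
  [9] x  {1,2}  => 2  2->2 ok
  [10] x  {1,2}  => 2  2->2 ok
  [11] x  {1,2}  => 1  2->1 ok
  [12] y  {0}  => 0  1->0 ok
  [13] y  {0}  => 0  0->0 ok
  [14] x  {1,2}  => 1  0->1 ok
  [15] x  {1,2}  => 2  1->2 ok
  [16] x  {1,2}  => 2  2->2 ok
  [17] x  {1,2}  => 2  2->2 ok
  [18] x  {1,2}  => 1  2->1 ok
  [19] y  {0}  => 0  1->0 ok
  [20] y  {0}  => 0  0->0 ok
  [21] y  {0}  => 0  0->0 ok
  [22] y  {0}  => 0  0->0 ok
  [23] x  {1,2}  => 1  0->1 ok
  [24] y  {0}  => 0  1->0 ok
  [25] x  {1,2}  => 1  0->1 ok
  [26] y  {0}  => 0  1->0 ok
  [27] x  {1,2}  => 1  0->1 ok

0,0,1,2,2,1,2,1,2,2,2,1,0,0,1,2,2,2,1,0,0,0,0,1,0,1,0,1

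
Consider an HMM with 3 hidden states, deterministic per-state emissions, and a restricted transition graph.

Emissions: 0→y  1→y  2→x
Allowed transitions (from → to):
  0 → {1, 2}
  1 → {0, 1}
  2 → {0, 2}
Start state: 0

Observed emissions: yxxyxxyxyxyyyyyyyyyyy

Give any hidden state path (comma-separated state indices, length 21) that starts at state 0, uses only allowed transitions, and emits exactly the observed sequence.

  0: obs=y cand={0,1} pick 0 [start]
  1: obs=x cand={2} pick 2 [0->2 ok]
  2: obs=x cand={2} pick 2 [2->2 ok]
  3: obs=y cand={0,1} pick 0 [2->0 ok]
  4: obs=x cand={2} pick 2 [0->2 ok]
  5: obs=x cand={2} pick 2 [2->2 ok]
  6: obs=y cand={0,1} pick 0 [2->0 ok]
  7: obs=x cand={2} pick 2 [0->2 ok]
  8: obs=y cand={0,1} pick 0 [2->0 ok]
  9: obs=x cand={2} pick 2 [0->2 ok]
  10: obs=y cand={0,1} pick 0 [2->0 ok]
  11: obs=y cand={0,1} pick 1 [0->1 ok]
  12: obs=y cand={0,1} pick 1 [1->1 ok]
  13: obs=y cand={0,1} pick 1 [1->1 ok]
  14: obs=y cand={0,1} pick 0 [1->0 ok]
  15: obs=y cand={0,1} pick 1 [0->1 ok]
  16: obs=y cand={0,1} pick 1 [1->1 ok]
  17: obs=y cand={0,1} pick 1 [1->1 ok]
  18: obs=y cand={0,1} pick 1 [1->1 ok]
  19: obs=y cand={0,1} pick 1 [1->1 ok]
  20: obs=y cand={0,1} pick 0 [1->0 ok]

0,2,2,0,2,2,0,2,0,2,0,1,1,1,0,1,1,1,1,1,0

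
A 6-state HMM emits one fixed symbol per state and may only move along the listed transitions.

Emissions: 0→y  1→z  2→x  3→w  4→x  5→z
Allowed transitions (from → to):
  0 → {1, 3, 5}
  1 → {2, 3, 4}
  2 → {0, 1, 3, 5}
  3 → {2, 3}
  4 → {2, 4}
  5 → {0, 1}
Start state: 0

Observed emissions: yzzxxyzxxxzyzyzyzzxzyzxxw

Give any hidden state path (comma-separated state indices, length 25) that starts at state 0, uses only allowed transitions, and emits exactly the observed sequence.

0,5,1,4,2,0,1,4,4,2,5,0,5,0,5,0,5,1,2,5,0,1,4,2,3

  pos 0: y in {0}, choose 0; start
  pos 1: z in {1,5}, choose 5; 0->5 ok
  pos 2: z in {1,5}, choose 1; 5->1 ok
  pos 3: x in {2,4}, choose 4; 1->4 ok
  pos 4: x in {2,4}, choose 2; 4->2 ok
  pos 5: y in {0}, choose 0; 2->0 ok
  pos 6: z in {1,5}, choose 1; 0->1 ok
  pos 7: x in {2,4}, choose 4; 1->4 ok
  pos 8: x in {2,4}, choose 4; 4->4 ok
  pos 9: x in {2,4}, choose 2; 4->2 ok
  pos 10: z in {1,5}, choose 5; 2->5 ok
  pos 11: y in {0}, choose 0; 5->0 ok
  pos 12: z in {1,5}, choose 5; 0->5 ok
  pos 13: y in {0}, choose 0; 5->0 ok
  pos 14: z in {1,5}, choose 5; 0->5 ok
  pos 15: y in {0}, choose 0; 5->0 ok
  pos 16: z in {1,5}, choose 5; 0->5 ok
  pos 17: z in {1,5}, choose 1; 5->1 ok
  pos 18: x in {2,4}, choose 2; 1->2 ok
  pos 19: z in {1,5}, choose 5; 2->5 ok
  pos 20: y in {0}, choose 0; 5->0 ok
  pos 21: z in {1,5}, choose 1; 0->1 ok
  pos 22: x in {2,4}, choose 4; 1->4 ok
  pos 23: x in {2,4}, choose 2; 4->2 ok
  pos 24: w in {3}, choose 3; 2->3 ok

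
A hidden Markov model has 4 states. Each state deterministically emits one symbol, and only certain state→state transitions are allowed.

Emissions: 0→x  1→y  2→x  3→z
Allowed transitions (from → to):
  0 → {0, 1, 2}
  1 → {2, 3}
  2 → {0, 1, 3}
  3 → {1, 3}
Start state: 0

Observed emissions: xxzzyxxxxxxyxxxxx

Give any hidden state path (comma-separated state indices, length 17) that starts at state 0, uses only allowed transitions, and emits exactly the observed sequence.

0,2,3,3,1,2,0,2,0,0,2,1,2,0,0,0,0

  pos 0: x in {0,2}, choose 0; start
  pos 1: x in {0,2}, choose 2; 0->2 ok
  pos 2: z in {3}, choose 3; 2->3 ok
  pos 3: z in {3}, choose 3; 3->3 ok
  pos 4: y in {1}, choose 1; 3->1 ok
  pos 5: x in {0,2}, choose 2; 1->2 ok
  pos 6: x in {0,2}, choose 0; 2->0 ok
  pos 7: x in {0,2}, choose 2; 0->2 ok
  pos 8: x in {0,2}, choose 0; 2->0 ok
  pos 9: x in {0,2}, choose 0; 0->0 ok
  pos 10: x in {0,2}, choose 2; 0->2 ok
  pos 11: y in {1}, choose 1; 2->1 ok
  pos 12: x in {0,2}, choose 2; 1->2 ok
  pos 13: x in {0,2}, choose 0; 2->0 ok
  pos 14: x in {0,2}, choose 0; 0->0 ok
  pos 15: x in {0,2}, choose 0; 0->0 ok
  pos 16: x in {0,2}, choose 0; 0->0 ok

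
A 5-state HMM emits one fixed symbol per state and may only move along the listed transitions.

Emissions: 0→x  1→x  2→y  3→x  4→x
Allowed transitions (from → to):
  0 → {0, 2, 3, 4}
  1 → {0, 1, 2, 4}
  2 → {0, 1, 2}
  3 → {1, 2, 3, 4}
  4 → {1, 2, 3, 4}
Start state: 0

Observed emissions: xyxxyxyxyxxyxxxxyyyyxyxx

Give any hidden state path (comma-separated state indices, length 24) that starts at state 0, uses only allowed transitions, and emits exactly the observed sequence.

  t0 'x' -> {0,1,3,4}, take 0 (start)
  t1 'y' -> {2}, take 2 (0->2 ok)
  t2 'x' -> {0,1,3,4}, take 0 (2->0 ok)
  t3 'x' -> {0,1,3,4}, take 0 (0->0 ok)
  t4 'y' -> {2}, take 2 (0->2 ok)
  t5 'x' -> {0,1,3,4}, take 0 (2->0 ok)
  t6 'y' -> {2}, take 2 (0->2 ok)
  t7 'x' -> {0,1,3,4}, take 0 (2->0 ok)
  t8 'y' -> {2}, take 2 (0->2 ok)
  t9 'x' -> {0,1,3,4}, take 0 (2->0 ok)
  t10 'x' -> {0,1,3,4}, take 0 (0->0 ok)
  t11 'y' -> {2}, take 2 (0->2 ok)
  t12 'x' -> {0,1,3,4}, take 0 (2->0 ok)
  t13 'x' -> {0,1,3,4}, take 3 (0->3 ok)
  t14 'x' -> {0,1,3,4}, take 3 (3->3 ok)
  t15 'x' -> {0,1,3,4}, take 1 (3->1 ok)
  t16 'y' -> {2}, take 2 (1->2 ok)
  t17 'y' -> {2}, take 2 (2->2 ok)
  t18 'y' -> {2}, take 2 (2->2 ok)
  t19 'y' -> {2}, take 2 (2->2 ok)
  t20 'x' -> {0,1,3,4}, take 0 (2->0 ok)
  t21 'y' -> {2}, take 2 (0->2 ok)
  t22 'x' -> {0,1,3,4}, take 0 (2->0 ok)
  t23 'x' -> {0,1,3,4}, take 4 (0->4 ok)

0,2,0,0,2,0,2,0,2,0,0,2,0,3,3,1,2,2,2,2,0,2,0,4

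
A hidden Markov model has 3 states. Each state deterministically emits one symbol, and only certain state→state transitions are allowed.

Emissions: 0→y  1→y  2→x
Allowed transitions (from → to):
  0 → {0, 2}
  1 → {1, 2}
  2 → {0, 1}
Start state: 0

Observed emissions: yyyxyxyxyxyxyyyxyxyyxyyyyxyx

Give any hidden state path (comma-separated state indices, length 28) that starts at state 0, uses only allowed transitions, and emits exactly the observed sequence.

  0: obs=y cand={0,1} pick 0 [start]
  1: obs=y cand={0,1} pick 0 [0->0 ok]
  2: obs=y cand={0,1} pick 0 [0->0 ok]
  3: obs=x cand={2} pick 2 [0->2 ok]
  4: obs=y cand={0,1} pick 1 [2->1 ok]
  5: obs=x cand={2} pick 2 [1->2 ok]
  6: obs=y cand={0,1} pick 1 [2->1 ok]
  7: obs=x cand={2} pick 2 [1->2 ok]
  8: obs=y cand={0,1} pick 0 [2->0 ok]
  9: obs=x cand={2} pick 2 [0->2 ok]
  10: obs=y cand={0,1} pick 1 [2->1 ok]
  11: obs=x cand={2} pick 2 [1->2 ok]
  12: obs=y cand={0,1} pick 0 [2->0 ok]
  13: obs=y cand={0,1} pick 0 [0->0 ok]
  14: obs=y cand={0,1} pick 0 [0->0 ok]
  15: obs=x cand={2} pick 2 [0->2 ok]
  16: obs=y cand={0,1} pick 1 [2->1 ok]
  17: obs=x cand={2} pick 2 [1->2 ok]
  18: obs=y cand={0,1} pick 1 [2->1 ok]
  19: obs=y cand={0,1} pick 1 [1->1 ok]
  20: obs=x cand={2} pick 2 [1->2 ok]
  21: obs=y cand={0,1} pick 1 [2->1 ok]
  22: obs=y cand={0,1} pick 1 [1->1 ok]
  23: obs=y cand={0,1} pick 1 [1->1 ok]
  24: obs=y cand={0,1} pick 1 [1->1 ok]
  25: obs=x cand={2} pick 2 [1->2 ok]
  26: obs=y cand={0,1} pick 0 [2->0 ok]
  27: obs=x cand={2} pick 2 [0->2 ok]

0,0,0,2,1,2,1,2,0,2,1,2,0,0,0,2,1,2,1,1,2,1,1,1,1,2,0,2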